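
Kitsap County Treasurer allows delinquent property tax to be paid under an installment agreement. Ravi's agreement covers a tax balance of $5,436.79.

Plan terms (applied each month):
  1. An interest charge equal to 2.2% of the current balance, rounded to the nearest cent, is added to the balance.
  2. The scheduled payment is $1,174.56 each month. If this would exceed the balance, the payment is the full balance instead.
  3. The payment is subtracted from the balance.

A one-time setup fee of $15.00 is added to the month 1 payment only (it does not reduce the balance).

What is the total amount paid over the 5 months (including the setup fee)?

$5,812.58

Month 1: $5,436.79 +$119.61 interest = $5,556.40; pay $1,174.56 (+ $15.00 fee) → $4,381.84
Month 2: $4,381.84 +$96.40 interest = $4,478.24; pay $1,174.56 → $3,303.68
Month 3: $3,303.68 +$72.68 interest = $3,376.36; pay $1,174.56 → $2,201.80
Month 4: $2,201.80 +$48.44 interest = $2,250.24; pay $1,174.56 → $1,075.68
Month 5: $1,075.68 +$23.66 interest = $1,099.34; pay $1,099.34 → $0.00
Total paid: $5,812.58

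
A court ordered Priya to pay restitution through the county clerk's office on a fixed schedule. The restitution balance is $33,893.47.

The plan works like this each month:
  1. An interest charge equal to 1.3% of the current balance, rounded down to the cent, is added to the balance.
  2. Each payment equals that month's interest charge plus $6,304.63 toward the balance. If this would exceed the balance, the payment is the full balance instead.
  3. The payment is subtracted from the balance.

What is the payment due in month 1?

Month 1: opening $33,893.47; interest $440.61 → $34,334.08; payment $6,745.24; balance $27,588.84

$6,745.24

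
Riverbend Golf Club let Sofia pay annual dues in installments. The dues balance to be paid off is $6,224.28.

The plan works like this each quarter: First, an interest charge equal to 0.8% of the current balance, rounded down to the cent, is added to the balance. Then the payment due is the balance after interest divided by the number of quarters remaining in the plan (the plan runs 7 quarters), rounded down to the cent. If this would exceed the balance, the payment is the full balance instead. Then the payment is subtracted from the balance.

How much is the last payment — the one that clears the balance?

# | Opening | Interest | Payment | End bal
1 | $6,224.28 | $49.79 | $896.29 | $5,377.78
2 | $5,377.78 | $43.02 | $903.46 | $4,517.34
3 | $4,517.34 | $36.13 | $910.69 | $3,642.78
4 | $3,642.78 | $29.14 | $917.98 | $2,753.94
5 | $2,753.94 | $22.03 | $925.32 | $1,850.65
6 | $1,850.65 | $14.80 | $932.72 | $932.73
7 | $932.73 | $7.46 | $940.19 | $0.00

$940.19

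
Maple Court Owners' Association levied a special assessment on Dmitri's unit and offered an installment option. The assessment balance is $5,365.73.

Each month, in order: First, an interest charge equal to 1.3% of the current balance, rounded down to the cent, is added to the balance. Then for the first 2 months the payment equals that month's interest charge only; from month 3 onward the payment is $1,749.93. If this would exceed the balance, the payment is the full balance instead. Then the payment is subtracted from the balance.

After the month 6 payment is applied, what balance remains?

$0.00

Month 1: $5,365.73 +$69.75 interest = $5,435.48; pay $69.75 → $5,365.73
Month 2: $5,365.73 +$69.75 interest = $5,435.48; pay $69.75 → $5,365.73
Month 3: $5,365.73 +$69.75 interest = $5,435.48; pay $1,749.93 → $3,685.55
Month 4: $3,685.55 +$47.91 interest = $3,733.46; pay $1,749.93 → $1,983.53
Month 5: $1,983.53 +$25.78 interest = $2,009.31; pay $1,749.93 → $259.38
Month 6: $259.38 +$3.37 interest = $262.75; pay $262.75 → $0.00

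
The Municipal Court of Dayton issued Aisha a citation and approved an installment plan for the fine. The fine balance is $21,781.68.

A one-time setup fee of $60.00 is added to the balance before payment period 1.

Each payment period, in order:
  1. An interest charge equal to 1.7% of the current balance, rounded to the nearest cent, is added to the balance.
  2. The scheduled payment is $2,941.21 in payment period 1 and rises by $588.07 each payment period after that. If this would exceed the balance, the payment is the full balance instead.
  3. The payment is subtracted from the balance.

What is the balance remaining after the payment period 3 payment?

$12,225.96

Payment period 1: opening $21,841.68; interest $371.31 → $22,212.99; payment $2,941.21; balance $19,271.78
Payment period 2: opening $19,271.78; interest $327.62 → $19,599.40; payment $3,529.28; balance $16,070.12
Payment period 3: opening $16,070.12; interest $273.19 → $16,343.31; payment $4,117.35; balance $12,225.96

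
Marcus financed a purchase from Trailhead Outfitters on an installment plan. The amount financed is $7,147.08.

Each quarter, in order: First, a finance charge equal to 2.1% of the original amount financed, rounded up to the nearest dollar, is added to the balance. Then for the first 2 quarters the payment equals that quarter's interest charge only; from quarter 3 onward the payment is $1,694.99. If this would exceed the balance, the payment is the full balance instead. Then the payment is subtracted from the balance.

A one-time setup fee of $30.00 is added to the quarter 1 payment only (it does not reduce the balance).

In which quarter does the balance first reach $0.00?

Quarter 1: opening $7,147.08; interest $151.00 → $7,298.08; payment $151.00 (+ $30.00 fee); balance $7,147.08
Quarter 2: opening $7,147.08; interest $151.00 → $7,298.08; payment $151.00; balance $7,147.08
Quarter 3: opening $7,147.08; interest $151.00 → $7,298.08; payment $1,694.99; balance $5,603.09
Quarter 4: opening $5,603.09; interest $151.00 → $5,754.09; payment $1,694.99; balance $4,059.10
Quarter 5: opening $4,059.10; interest $151.00 → $4,210.10; payment $1,694.99; balance $2,515.11
Quarter 6: opening $2,515.11; interest $151.00 → $2,666.11; payment $1,694.99; balance $971.12
Quarter 7: opening $971.12; interest $151.00 → $1,122.12; payment $1,122.12; balance $0.00
Balance reaches $0.00 in quarter 7.

7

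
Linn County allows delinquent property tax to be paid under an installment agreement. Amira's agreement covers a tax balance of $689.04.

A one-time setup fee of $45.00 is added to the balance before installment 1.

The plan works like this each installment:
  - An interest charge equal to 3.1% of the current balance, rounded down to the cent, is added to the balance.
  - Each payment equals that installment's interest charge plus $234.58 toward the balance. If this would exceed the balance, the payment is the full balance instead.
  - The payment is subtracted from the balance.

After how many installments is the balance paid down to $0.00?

# | Opening | Interest | Payment | End bal
1 | $734.04 | $22.75 | $257.33 | $499.46
2 | $499.46 | $15.48 | $250.06 | $264.88
3 | $264.88 | $8.21 | $242.79 | $30.30
4 | $30.30 | $0.93 | $31.23 | $0.00
Balance reaches $0.00 in installment 4.

4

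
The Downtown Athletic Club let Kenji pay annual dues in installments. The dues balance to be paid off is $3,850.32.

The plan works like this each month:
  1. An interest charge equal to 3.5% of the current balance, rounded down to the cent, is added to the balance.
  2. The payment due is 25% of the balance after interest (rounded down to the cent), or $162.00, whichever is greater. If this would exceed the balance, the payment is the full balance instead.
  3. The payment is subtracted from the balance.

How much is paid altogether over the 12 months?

Month 1: $3,850.32 +$134.76 interest = $3,985.08; pay $996.27 → $2,988.81
Month 2: $2,988.81 +$104.60 interest = $3,093.41; pay $773.35 → $2,320.06
Month 3: $2,320.06 +$81.20 interest = $2,401.26; pay $600.31 → $1,800.95
Month 4: $1,800.95 +$63.03 interest = $1,863.98; pay $465.99 → $1,397.99
Month 5: $1,397.99 +$48.92 interest = $1,446.91; pay $361.72 → $1,085.19
Month 6: $1,085.19 +$37.98 interest = $1,123.17; pay $280.79 → $842.38
Month 7: $842.38 +$29.48 interest = $871.86; pay $217.96 → $653.90
Month 8: $653.90 +$22.88 interest = $676.78; pay $169.19 → $507.59
Month 9: $507.59 +$17.76 interest = $525.35; pay $162.00 → $363.35
Month 10: $363.35 +$12.71 interest = $376.06; pay $162.00 → $214.06
Month 11: $214.06 +$7.49 interest = $221.55; pay $162.00 → $59.55
Month 12: $59.55 +$2.08 interest = $61.63; pay $61.63 → $0.00
Total paid: $4,413.21

$4,413.21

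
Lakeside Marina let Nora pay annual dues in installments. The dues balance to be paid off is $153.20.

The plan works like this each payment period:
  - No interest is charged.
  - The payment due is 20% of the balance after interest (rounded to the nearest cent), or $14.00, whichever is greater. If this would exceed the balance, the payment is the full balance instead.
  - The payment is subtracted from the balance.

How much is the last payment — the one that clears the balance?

# | Opening | Payment | End bal
1 | $153.20 | $30.64 | $122.56
2 | $122.56 | $24.51 | $98.05
3 | $98.05 | $19.61 | $78.44
4 | $78.44 | $15.69 | $62.75
5 | $62.75 | $14.00 | $48.75
6 | $48.75 | $14.00 | $34.75
7 | $34.75 | $14.00 | $20.75
8 | $20.75 | $14.00 | $6.75
9 | $6.75 | $6.75 | $0.00

$6.75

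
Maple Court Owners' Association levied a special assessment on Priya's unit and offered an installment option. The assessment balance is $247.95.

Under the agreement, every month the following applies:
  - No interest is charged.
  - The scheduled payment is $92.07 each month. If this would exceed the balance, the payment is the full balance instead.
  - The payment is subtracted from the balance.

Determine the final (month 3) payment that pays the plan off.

# | Opening | Payment | End bal
1 | $247.95 | $92.07 | $155.88
2 | $155.88 | $92.07 | $63.81
3 | $63.81 | $63.81 | $0.00

$63.81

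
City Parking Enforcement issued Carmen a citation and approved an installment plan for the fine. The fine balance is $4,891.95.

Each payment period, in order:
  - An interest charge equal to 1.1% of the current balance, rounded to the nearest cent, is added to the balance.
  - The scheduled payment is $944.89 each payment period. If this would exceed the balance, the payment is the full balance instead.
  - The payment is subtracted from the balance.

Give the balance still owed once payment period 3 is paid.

Payment period 1: $4,891.95 +$53.81 interest = $4,945.76; pay $944.89 → $4,000.87
Payment period 2: $4,000.87 +$44.01 interest = $4,044.88; pay $944.89 → $3,099.99
Payment period 3: $3,099.99 +$34.10 interest = $3,134.09; pay $944.89 → $2,189.20

$2,189.20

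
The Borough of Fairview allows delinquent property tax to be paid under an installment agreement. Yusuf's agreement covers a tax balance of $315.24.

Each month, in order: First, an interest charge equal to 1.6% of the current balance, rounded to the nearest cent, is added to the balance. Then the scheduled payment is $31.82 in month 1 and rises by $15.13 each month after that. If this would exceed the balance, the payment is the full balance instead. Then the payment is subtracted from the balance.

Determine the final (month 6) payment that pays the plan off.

Month 1: opening $315.24; interest $5.04 → $320.28; payment $31.82; balance $288.46
Month 2: opening $288.46; interest $4.62 → $293.08; payment $46.95; balance $246.13
Month 3: opening $246.13; interest $3.94 → $250.07; payment $62.08; balance $187.99
Month 4: opening $187.99; interest $3.01 → $191.00; payment $77.21; balance $113.79
Month 5: opening $113.79; interest $1.82 → $115.61; payment $92.34; balance $23.27
Month 6: opening $23.27; interest $0.37 → $23.64; payment $23.64; balance $0.00

$23.64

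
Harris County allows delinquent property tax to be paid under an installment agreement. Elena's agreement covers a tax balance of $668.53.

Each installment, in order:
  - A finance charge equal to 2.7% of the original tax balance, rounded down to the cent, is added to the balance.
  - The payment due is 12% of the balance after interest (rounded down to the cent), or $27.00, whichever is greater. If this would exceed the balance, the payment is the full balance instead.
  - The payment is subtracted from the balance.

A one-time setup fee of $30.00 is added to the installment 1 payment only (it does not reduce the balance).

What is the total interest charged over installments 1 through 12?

Installment 1: $668.53 +$18.05 interest = $686.58; pay $82.38 (+ $30.00 fee) → $604.20
Installment 2: $604.20 +$18.05 interest = $622.25; pay $74.67 → $547.58
Installment 3: $547.58 +$18.05 interest = $565.63; pay $67.87 → $497.76
Installment 4: $497.76 +$18.05 interest = $515.81; pay $61.89 → $453.92
Installment 5: $453.92 +$18.05 interest = $471.97; pay $56.63 → $415.34
Installment 6: $415.34 +$18.05 interest = $433.39; pay $52.00 → $381.39
Installment 7: $381.39 +$18.05 interest = $399.44; pay $47.93 → $351.51
Installment 8: $351.51 +$18.05 interest = $369.56; pay $44.34 → $325.22
Installment 9: $325.22 +$18.05 interest = $343.27; pay $41.19 → $302.08
Installment 10: $302.08 +$18.05 interest = $320.13; pay $38.41 → $281.72
Installment 11: $281.72 +$18.05 interest = $299.77; pay $35.97 → $263.80
Installment 12: $263.80 +$18.05 interest = $281.85; pay $33.82 → $248.03
Total interest: $18.05 + $18.05 + $18.05 + $18.05 + $18.05 + $18.05 + $18.05 + $18.05 + $18.05 + $18.05 + $18.05 + $18.05 = $216.60

$216.60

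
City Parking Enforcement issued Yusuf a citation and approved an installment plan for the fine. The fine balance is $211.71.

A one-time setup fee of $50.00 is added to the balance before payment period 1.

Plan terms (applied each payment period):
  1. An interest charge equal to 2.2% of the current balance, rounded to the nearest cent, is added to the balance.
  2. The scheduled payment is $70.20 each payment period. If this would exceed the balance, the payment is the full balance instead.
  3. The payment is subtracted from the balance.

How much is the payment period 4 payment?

# | Opening | Interest | Payment | End bal
1 | $261.71 | $5.76 | $70.20 | $197.27
2 | $197.27 | $4.34 | $70.20 | $131.41
3 | $131.41 | $2.89 | $70.20 | $64.10
4 | $64.10 | $1.41 | $65.51 | $0.00

$65.51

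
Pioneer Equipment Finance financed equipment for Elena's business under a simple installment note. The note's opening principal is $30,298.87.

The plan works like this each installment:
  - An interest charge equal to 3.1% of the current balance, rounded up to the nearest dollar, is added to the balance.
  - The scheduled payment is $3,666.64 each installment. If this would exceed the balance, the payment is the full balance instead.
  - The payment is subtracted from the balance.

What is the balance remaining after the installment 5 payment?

$15,792.67

Installment 1: $30,298.87 +$940.00 interest = $31,238.87; pay $3,666.64 → $27,572.23
Installment 2: $27,572.23 +$855.00 interest = $28,427.23; pay $3,666.64 → $24,760.59
Installment 3: $24,760.59 +$768.00 interest = $25,528.59; pay $3,666.64 → $21,861.95
Installment 4: $21,861.95 +$678.00 interest = $22,539.95; pay $3,666.64 → $18,873.31
Installment 5: $18,873.31 +$586.00 interest = $19,459.31; pay $3,666.64 → $15,792.67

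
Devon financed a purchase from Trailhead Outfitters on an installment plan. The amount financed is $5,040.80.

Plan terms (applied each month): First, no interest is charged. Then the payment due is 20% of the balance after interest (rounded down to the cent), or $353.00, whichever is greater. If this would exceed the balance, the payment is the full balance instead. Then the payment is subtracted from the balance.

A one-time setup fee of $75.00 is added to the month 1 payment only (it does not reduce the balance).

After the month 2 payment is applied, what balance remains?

$3,226.12

# | Opening | Payment | Fee | End bal
1 | $5,040.80 | $1,008.16 | $75.00 | $4,032.64
2 | $4,032.64 | $806.52 | — | $3,226.12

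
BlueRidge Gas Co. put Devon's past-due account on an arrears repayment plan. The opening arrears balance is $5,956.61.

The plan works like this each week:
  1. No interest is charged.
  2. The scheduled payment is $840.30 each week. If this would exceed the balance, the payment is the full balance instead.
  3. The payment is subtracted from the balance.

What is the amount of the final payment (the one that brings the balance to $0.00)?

Week 1: $5,956.61 − $840.30 → $5,116.31
Week 2: $5,116.31 − $840.30 → $4,276.01
Week 3: $4,276.01 − $840.30 → $3,435.71
Week 4: $3,435.71 − $840.30 → $2,595.41
Week 5: $2,595.41 − $840.30 → $1,755.11
Week 6: $1,755.11 − $840.30 → $914.81
Week 7: $914.81 − $840.30 → $74.51
Week 8: $74.51 − $74.51 → $0.00

$74.51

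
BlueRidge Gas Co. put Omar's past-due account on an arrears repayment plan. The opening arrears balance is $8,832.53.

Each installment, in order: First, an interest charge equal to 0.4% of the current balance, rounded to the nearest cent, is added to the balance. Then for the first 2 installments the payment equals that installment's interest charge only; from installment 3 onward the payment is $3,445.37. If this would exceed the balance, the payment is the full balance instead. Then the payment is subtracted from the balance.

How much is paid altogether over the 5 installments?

Installment 1: opening $8,832.53; interest $35.33 → $8,867.86; payment $35.33; balance $8,832.53
Installment 2: opening $8,832.53; interest $35.33 → $8,867.86; payment $35.33; balance $8,832.53
Installment 3: opening $8,832.53; interest $35.33 → $8,867.86; payment $3,445.37; balance $5,422.49
Installment 4: opening $5,422.49; interest $21.69 → $5,444.18; payment $3,445.37; balance $1,998.81
Installment 5: opening $1,998.81; interest $8.00 → $2,006.81; payment $2,006.81; balance $0.00
Total paid: $8,968.21

$8,968.21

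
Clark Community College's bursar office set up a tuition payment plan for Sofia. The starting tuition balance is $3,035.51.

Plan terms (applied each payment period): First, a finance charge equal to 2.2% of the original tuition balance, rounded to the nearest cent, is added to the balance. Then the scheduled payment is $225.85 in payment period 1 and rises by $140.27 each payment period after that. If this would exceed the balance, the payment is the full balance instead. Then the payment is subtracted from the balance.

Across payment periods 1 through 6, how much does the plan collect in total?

Payment period 1: $3,035.51 +$66.78 interest = $3,102.29; pay $225.85 → $2,876.44
Payment period 2: $2,876.44 +$66.78 interest = $2,943.22; pay $366.12 → $2,577.10
Payment period 3: $2,577.10 +$66.78 interest = $2,643.88; pay $506.39 → $2,137.49
Payment period 4: $2,137.49 +$66.78 interest = $2,204.27; pay $646.66 → $1,557.61
Payment period 5: $1,557.61 +$66.78 interest = $1,624.39; pay $786.93 → $837.46
Payment period 6: $837.46 +$66.78 interest = $904.24; pay $904.24 → $0.00
Total paid: $3,436.19

$3,436.19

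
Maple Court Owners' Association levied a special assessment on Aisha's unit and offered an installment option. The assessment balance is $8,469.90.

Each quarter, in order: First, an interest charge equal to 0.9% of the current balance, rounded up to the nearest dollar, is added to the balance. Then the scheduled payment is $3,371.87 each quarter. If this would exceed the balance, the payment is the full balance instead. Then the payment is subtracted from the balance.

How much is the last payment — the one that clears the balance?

$1,867.16

# | Opening | Interest | Payment | End bal
1 | $8,469.90 | $77.00 | $3,371.87 | $5,175.03
2 | $5,175.03 | $47.00 | $3,371.87 | $1,850.16
3 | $1,850.16 | $17.00 | $1,867.16 | $0.00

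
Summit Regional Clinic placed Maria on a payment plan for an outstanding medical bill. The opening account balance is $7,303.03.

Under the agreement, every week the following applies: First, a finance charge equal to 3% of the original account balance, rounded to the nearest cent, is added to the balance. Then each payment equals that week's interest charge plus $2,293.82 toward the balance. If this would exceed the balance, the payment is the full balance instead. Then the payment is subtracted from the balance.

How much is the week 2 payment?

Week 1: $7,303.03 +$219.09 interest = $7,522.12; pay $2,512.91 → $5,009.21
Week 2: $5,009.21 +$219.09 interest = $5,228.30; pay $2,512.91 → $2,715.39

$2,512.91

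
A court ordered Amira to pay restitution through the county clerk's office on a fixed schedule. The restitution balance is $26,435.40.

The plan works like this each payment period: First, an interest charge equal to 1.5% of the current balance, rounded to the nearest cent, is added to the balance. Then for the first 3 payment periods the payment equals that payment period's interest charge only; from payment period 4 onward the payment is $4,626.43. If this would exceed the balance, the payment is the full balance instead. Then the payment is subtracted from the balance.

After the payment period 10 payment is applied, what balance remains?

$0.00

Payment period 1: opening $26,435.40; interest $396.53 → $26,831.93; payment $396.53; balance $26,435.40
Payment period 2: opening $26,435.40; interest $396.53 → $26,831.93; payment $396.53; balance $26,435.40
Payment period 3: opening $26,435.40; interest $396.53 → $26,831.93; payment $396.53; balance $26,435.40
Payment period 4: opening $26,435.40; interest $396.53 → $26,831.93; payment $4,626.43; balance $22,205.50
Payment period 5: opening $22,205.50; interest $333.08 → $22,538.58; payment $4,626.43; balance $17,912.15
Payment period 6: opening $17,912.15; interest $268.68 → $18,180.83; payment $4,626.43; balance $13,554.40
Payment period 7: opening $13,554.40; interest $203.32 → $13,757.72; payment $4,626.43; balance $9,131.29
Payment period 8: opening $9,131.29; interest $136.97 → $9,268.26; payment $4,626.43; balance $4,641.83
Payment period 9: opening $4,641.83; interest $69.63 → $4,711.46; payment $4,626.43; balance $85.03
Payment period 10: opening $85.03; interest $1.28 → $86.31; payment $86.31; balance $0.00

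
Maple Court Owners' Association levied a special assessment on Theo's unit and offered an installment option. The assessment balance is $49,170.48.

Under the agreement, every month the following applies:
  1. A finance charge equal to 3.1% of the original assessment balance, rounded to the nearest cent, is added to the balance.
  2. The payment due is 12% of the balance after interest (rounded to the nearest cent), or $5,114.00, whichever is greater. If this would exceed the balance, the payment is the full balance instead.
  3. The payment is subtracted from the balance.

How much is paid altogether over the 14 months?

Month 1: opening $49,170.48; interest $1,524.28 → $50,694.76; payment $6,083.37; balance $44,611.39
Month 2: opening $44,611.39; interest $1,524.28 → $46,135.67; payment $5,536.28; balance $40,599.39
Month 3: opening $40,599.39; interest $1,524.28 → $42,123.67; payment $5,114.00; balance $37,009.67
Month 4: opening $37,009.67; interest $1,524.28 → $38,533.95; payment $5,114.00; balance $33,419.95
Month 5: opening $33,419.95; interest $1,524.28 → $34,944.23; payment $5,114.00; balance $29,830.23
Month 6: opening $29,830.23; interest $1,524.28 → $31,354.51; payment $5,114.00; balance $26,240.51
Month 7: opening $26,240.51; interest $1,524.28 → $27,764.79; payment $5,114.00; balance $22,650.79
Month 8: opening $22,650.79; interest $1,524.28 → $24,175.07; payment $5,114.00; balance $19,061.07
Month 9: opening $19,061.07; interest $1,524.28 → $20,585.35; payment $5,114.00; balance $15,471.35
Month 10: opening $15,471.35; interest $1,524.28 → $16,995.63; payment $5,114.00; balance $11,881.63
Month 11: opening $11,881.63; interest $1,524.28 → $13,405.91; payment $5,114.00; balance $8,291.91
Month 12: opening $8,291.91; interest $1,524.28 → $9,816.19; payment $5,114.00; balance $4,702.19
Month 13: opening $4,702.19; interest $1,524.28 → $6,226.47; payment $5,114.00; balance $1,112.47
Month 14: opening $1,112.47; interest $1,524.28 → $2,636.75; payment $2,636.75; balance $0.00
Total paid: $70,510.40

$70,510.40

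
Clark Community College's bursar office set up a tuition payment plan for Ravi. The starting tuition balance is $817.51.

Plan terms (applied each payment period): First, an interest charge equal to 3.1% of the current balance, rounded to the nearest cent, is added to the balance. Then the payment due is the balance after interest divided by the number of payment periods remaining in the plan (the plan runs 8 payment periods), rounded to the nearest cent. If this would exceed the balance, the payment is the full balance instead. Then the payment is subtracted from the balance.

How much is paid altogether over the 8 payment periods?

$940.19

# | Opening | Interest | Payment | End bal
1 | $817.51 | $25.34 | $105.36 | $737.49
2 | $737.49 | $22.86 | $108.62 | $651.73
3 | $651.73 | $20.20 | $111.99 | $559.94
4 | $559.94 | $17.36 | $115.46 | $461.84
5 | $461.84 | $14.32 | $119.04 | $357.12
6 | $357.12 | $11.07 | $122.73 | $245.46
7 | $245.46 | $7.61 | $126.54 | $126.53
8 | $126.53 | $3.92 | $130.45 | $0.00
Total paid: $940.19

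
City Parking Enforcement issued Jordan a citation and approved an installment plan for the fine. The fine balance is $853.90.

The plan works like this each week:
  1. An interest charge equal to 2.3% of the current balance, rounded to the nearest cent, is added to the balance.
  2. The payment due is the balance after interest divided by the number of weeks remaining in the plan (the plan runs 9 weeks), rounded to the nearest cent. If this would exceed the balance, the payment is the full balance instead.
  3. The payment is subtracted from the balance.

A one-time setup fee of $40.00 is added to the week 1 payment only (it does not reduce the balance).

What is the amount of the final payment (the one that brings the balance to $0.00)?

$116.43

Week 1: $853.90 +$19.64 interest = $873.54; pay $97.06 (+ $40.00 fee) → $776.48
Week 2: $776.48 +$17.86 interest = $794.34; pay $99.29 → $695.05
Week 3: $695.05 +$15.99 interest = $711.04; pay $101.58 → $609.46
Week 4: $609.46 +$14.02 interest = $623.48; pay $103.91 → $519.57
Week 5: $519.57 +$11.95 interest = $531.52; pay $106.30 → $425.22
Week 6: $425.22 +$9.78 interest = $435.00; pay $108.75 → $326.25
Week 7: $326.25 +$7.50 interest = $333.75; pay $111.25 → $222.50
Week 8: $222.50 +$5.12 interest = $227.62; pay $113.81 → $113.81
Week 9: $113.81 +$2.62 interest = $116.43; pay $116.43 → $0.00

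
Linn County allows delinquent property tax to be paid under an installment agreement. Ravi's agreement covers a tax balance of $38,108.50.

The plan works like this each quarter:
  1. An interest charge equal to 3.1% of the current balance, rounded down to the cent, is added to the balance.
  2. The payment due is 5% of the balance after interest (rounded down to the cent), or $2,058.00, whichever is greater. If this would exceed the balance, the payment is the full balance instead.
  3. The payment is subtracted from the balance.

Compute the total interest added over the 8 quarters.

$8,640.88

Quarter 1: opening $38,108.50; interest $1,181.36 → $39,289.86; payment $2,058.00; balance $37,231.86
Quarter 2: opening $37,231.86; interest $1,154.18 → $38,386.04; payment $2,058.00; balance $36,328.04
Quarter 3: opening $36,328.04; interest $1,126.16 → $37,454.20; payment $2,058.00; balance $35,396.20
Quarter 4: opening $35,396.20; interest $1,097.28 → $36,493.48; payment $2,058.00; balance $34,435.48
Quarter 5: opening $34,435.48; interest $1,067.49 → $35,502.97; payment $2,058.00; balance $33,444.97
Quarter 6: opening $33,444.97; interest $1,036.79 → $34,481.76; payment $2,058.00; balance $32,423.76
Quarter 7: opening $32,423.76; interest $1,005.13 → $33,428.89; payment $2,058.00; balance $31,370.89
Quarter 8: opening $31,370.89; interest $972.49 → $32,343.38; payment $2,058.00; balance $30,285.38
Total interest: $1,181.36 + $1,154.18 + $1,126.16 + $1,097.28 + $1,067.49 + $1,036.79 + $1,005.13 + $972.49 = $8,640.88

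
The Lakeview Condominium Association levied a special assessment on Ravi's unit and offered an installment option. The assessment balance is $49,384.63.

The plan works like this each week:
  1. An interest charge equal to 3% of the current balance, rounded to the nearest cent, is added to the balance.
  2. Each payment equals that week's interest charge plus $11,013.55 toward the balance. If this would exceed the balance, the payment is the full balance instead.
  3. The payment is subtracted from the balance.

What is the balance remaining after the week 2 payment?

$27,357.53

Week 1: opening $49,384.63; interest $1,481.54 → $50,866.17; payment $12,495.09; balance $38,371.08
Week 2: opening $38,371.08; interest $1,151.13 → $39,522.21; payment $12,164.68; balance $27,357.53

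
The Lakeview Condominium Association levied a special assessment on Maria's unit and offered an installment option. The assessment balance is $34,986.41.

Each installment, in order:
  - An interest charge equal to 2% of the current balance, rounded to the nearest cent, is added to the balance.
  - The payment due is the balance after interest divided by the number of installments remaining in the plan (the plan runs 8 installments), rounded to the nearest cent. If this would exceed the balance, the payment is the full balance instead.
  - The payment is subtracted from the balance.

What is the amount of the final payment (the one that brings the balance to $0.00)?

$5,124.02

# | Opening | Interest | Payment | End bal
1 | $34,986.41 | $699.73 | $4,460.77 | $31,225.37
2 | $31,225.37 | $624.51 | $4,549.98 | $27,299.90
3 | $27,299.90 | $546.00 | $4,640.98 | $23,204.92
4 | $23,204.92 | $464.10 | $4,733.80 | $18,935.22
5 | $18,935.22 | $378.70 | $4,828.48 | $14,485.44
6 | $14,485.44 | $289.71 | $4,925.05 | $9,850.10
7 | $9,850.10 | $197.00 | $5,023.55 | $5,023.55
8 | $5,023.55 | $100.47 | $5,124.02 | $0.00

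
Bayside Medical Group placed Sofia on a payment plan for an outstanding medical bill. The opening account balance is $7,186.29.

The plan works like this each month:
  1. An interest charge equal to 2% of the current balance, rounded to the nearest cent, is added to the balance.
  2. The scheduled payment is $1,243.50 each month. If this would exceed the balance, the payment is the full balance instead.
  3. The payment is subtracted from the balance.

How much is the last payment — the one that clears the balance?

$253.77

Month 1: opening $7,186.29; interest $143.73 → $7,330.02; payment $1,243.50; balance $6,086.52
Month 2: opening $6,086.52; interest $121.73 → $6,208.25; payment $1,243.50; balance $4,964.75
Month 3: opening $4,964.75; interest $99.30 → $5,064.05; payment $1,243.50; balance $3,820.55
Month 4: opening $3,820.55; interest $76.41 → $3,896.96; payment $1,243.50; balance $2,653.46
Month 5: opening $2,653.46; interest $53.07 → $2,706.53; payment $1,243.50; balance $1,463.03
Month 6: opening $1,463.03; interest $29.26 → $1,492.29; payment $1,243.50; balance $248.79
Month 7: opening $248.79; interest $4.98 → $253.77; payment $253.77; balance $0.00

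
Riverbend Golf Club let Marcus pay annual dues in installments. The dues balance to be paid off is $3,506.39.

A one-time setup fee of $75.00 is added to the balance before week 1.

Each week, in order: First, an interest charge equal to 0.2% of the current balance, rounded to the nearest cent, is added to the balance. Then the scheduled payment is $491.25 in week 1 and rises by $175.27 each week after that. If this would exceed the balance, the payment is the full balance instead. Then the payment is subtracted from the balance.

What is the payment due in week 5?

$587.36

Week 1: opening $3,581.39; interest $7.16 → $3,588.55; payment $491.25; balance $3,097.30
Week 2: opening $3,097.30; interest $6.19 → $3,103.49; payment $666.52; balance $2,436.97
Week 3: opening $2,436.97; interest $4.87 → $2,441.84; payment $841.79; balance $1,600.05
Week 4: opening $1,600.05; interest $3.20 → $1,603.25; payment $1,017.06; balance $586.19
Week 5: opening $586.19; interest $1.17 → $587.36; payment $587.36; balance $0.00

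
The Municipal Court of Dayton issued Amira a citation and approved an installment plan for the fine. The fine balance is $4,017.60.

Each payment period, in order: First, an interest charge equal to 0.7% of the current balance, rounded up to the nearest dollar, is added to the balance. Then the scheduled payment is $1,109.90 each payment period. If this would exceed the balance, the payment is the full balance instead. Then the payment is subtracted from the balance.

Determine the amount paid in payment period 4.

$756.90

Payment period 1: opening $4,017.60; interest $29.00 → $4,046.60; payment $1,109.90; balance $2,936.70
Payment period 2: opening $2,936.70; interest $21.00 → $2,957.70; payment $1,109.90; balance $1,847.80
Payment period 3: opening $1,847.80; interest $13.00 → $1,860.80; payment $1,109.90; balance $750.90
Payment period 4: opening $750.90; interest $6.00 → $756.90; payment $756.90; balance $0.00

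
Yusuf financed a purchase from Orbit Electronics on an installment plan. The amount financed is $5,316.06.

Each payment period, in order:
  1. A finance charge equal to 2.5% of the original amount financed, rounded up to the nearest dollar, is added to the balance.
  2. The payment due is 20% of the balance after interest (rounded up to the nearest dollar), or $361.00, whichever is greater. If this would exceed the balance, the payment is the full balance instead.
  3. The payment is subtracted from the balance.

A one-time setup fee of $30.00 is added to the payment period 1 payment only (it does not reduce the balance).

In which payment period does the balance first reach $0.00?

# | Opening | Interest | Payment | Fee | End bal
1 | $5,316.06 | $133.00 | $1,090.00 | $30.00 | $4,359.06
2 | $4,359.06 | $133.00 | $899.00 | — | $3,593.06
3 | $3,593.06 | $133.00 | $746.00 | — | $2,980.06
4 | $2,980.06 | $133.00 | $623.00 | — | $2,490.06
5 | $2,490.06 | $133.00 | $525.00 | — | $2,098.06
6 | $2,098.06 | $133.00 | $447.00 | — | $1,784.06
7 | $1,784.06 | $133.00 | $384.00 | — | $1,533.06
8 | $1,533.06 | $133.00 | $361.00 | — | $1,305.06
9 | $1,305.06 | $133.00 | $361.00 | — | $1,077.06
10 | $1,077.06 | $133.00 | $361.00 | — | $849.06
11 | $849.06 | $133.00 | $361.00 | — | $621.06
12 | $621.06 | $133.00 | $361.00 | — | $393.06
13 | $393.06 | $133.00 | $361.00 | — | $165.06
14 | $165.06 | $133.00 | $298.06 | — | $0.00
Balance reaches $0.00 in payment period 14.

14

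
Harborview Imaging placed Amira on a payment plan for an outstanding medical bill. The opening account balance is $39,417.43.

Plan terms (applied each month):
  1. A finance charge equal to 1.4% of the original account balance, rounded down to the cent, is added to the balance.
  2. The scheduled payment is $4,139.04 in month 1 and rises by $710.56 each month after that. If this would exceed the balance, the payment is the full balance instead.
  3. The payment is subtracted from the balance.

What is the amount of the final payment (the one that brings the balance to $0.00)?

# | Opening | Interest | Payment | End bal
1 | $39,417.43 | $551.84 | $4,139.04 | $35,830.23
2 | $35,830.23 | $551.84 | $4,849.60 | $31,532.47
3 | $31,532.47 | $551.84 | $5,560.16 | $26,524.15
4 | $26,524.15 | $551.84 | $6,270.72 | $20,805.27
5 | $20,805.27 | $551.84 | $6,981.28 | $14,375.83
6 | $14,375.83 | $551.84 | $7,691.84 | $7,235.83
7 | $7,235.83 | $551.84 | $7,787.67 | $0.00

$7,787.67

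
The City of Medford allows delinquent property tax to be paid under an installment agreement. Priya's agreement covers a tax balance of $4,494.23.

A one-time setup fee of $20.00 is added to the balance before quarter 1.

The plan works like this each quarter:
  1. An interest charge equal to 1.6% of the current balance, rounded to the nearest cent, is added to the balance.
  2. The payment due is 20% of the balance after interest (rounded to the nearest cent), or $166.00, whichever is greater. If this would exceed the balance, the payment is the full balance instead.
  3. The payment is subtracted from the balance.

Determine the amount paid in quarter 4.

Quarter 1: opening $4,514.23; interest $72.23 → $4,586.46; payment $917.29; balance $3,669.17
Quarter 2: opening $3,669.17; interest $58.71 → $3,727.88; payment $745.58; balance $2,982.30
Quarter 3: opening $2,982.30; interest $47.72 → $3,030.02; payment $606.00; balance $2,424.02
Quarter 4: opening $2,424.02; interest $38.78 → $2,462.80; payment $492.56; balance $1,970.24

$492.56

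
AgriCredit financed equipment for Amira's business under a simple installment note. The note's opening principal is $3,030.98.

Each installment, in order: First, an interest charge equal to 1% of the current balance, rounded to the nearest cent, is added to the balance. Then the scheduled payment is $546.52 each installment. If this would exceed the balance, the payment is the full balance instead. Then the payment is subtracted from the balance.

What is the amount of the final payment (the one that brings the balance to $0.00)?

$401.77

# | Opening | Interest | Payment | End bal
1 | $3,030.98 | $30.31 | $546.52 | $2,514.77
2 | $2,514.77 | $25.15 | $546.52 | $1,993.40
3 | $1,993.40 | $19.93 | $546.52 | $1,466.81
4 | $1,466.81 | $14.67 | $546.52 | $934.96
5 | $934.96 | $9.35 | $546.52 | $397.79
6 | $397.79 | $3.98 | $401.77 | $0.00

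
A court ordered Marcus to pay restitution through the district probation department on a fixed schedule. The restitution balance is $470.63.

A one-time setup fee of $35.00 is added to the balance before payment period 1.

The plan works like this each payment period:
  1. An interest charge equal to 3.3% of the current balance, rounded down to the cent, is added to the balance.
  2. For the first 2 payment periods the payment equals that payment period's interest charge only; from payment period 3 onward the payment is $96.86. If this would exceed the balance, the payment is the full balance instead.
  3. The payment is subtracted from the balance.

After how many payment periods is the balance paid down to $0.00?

8

Payment period 1: opening $505.63; interest $16.68 → $522.31; payment $16.68; balance $505.63
Payment period 2: opening $505.63; interest $16.68 → $522.31; payment $16.68; balance $505.63
Payment period 3: opening $505.63; interest $16.68 → $522.31; payment $96.86; balance $425.45
Payment period 4: opening $425.45; interest $14.03 → $439.48; payment $96.86; balance $342.62
Payment period 5: opening $342.62; interest $11.30 → $353.92; payment $96.86; balance $257.06
Payment period 6: opening $257.06; interest $8.48 → $265.54; payment $96.86; balance $168.68
Payment period 7: opening $168.68; interest $5.56 → $174.24; payment $96.86; balance $77.38
Payment period 8: opening $77.38; interest $2.55 → $79.93; payment $79.93; balance $0.00
Balance reaches $0.00 in payment period 8.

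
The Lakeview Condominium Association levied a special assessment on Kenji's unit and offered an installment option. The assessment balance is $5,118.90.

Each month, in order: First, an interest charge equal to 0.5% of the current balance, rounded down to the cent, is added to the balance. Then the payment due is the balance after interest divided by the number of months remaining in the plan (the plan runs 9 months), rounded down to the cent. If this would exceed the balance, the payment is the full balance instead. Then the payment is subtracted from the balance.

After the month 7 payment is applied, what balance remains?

Month 1: $5,118.90 +$25.59 interest = $5,144.49; pay $571.61 → $4,572.88
Month 2: $4,572.88 +$22.86 interest = $4,595.74; pay $574.46 → $4,021.28
Month 3: $4,021.28 +$20.10 interest = $4,041.38; pay $577.34 → $3,464.04
Month 4: $3,464.04 +$17.32 interest = $3,481.36; pay $580.22 → $2,901.14
Month 5: $2,901.14 +$14.50 interest = $2,915.64; pay $583.12 → $2,332.52
Month 6: $2,332.52 +$11.66 interest = $2,344.18; pay $586.04 → $1,758.14
Month 7: $1,758.14 +$8.79 interest = $1,766.93; pay $588.97 → $1,177.96

$1,177.96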